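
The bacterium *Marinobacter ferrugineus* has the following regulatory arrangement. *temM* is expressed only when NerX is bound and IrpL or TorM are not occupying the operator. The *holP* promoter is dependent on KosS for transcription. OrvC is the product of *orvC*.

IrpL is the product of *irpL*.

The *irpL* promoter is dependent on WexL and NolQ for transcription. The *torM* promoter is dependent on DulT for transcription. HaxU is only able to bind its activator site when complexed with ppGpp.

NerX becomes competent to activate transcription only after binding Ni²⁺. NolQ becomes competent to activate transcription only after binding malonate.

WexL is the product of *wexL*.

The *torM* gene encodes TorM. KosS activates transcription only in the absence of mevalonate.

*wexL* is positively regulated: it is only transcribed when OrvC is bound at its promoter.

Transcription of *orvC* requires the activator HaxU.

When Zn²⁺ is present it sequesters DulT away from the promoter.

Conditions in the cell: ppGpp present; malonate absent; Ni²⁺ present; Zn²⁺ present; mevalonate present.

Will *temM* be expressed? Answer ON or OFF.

ON

Ni²⁺ is present, so NerX is active.
ppGpp is present, so HaxU is active.
No repressor is bound and HaxU is active, so *orvC* is transcribed.
So OrvC is produced and active.
No repressor is bound and OrvC is active, so *wexL* is transcribed.
So WexL is produced and active.
Malonate is absent, so NolQ is inactive.
Required activator NolQ is absent, so *irpL* is not transcribed.
So IrpL is not produced.
Zn²⁺ is present, so DulT is inactive.
Required activator DulT is absent, so *torM* is not transcribed.
So TorM is not produced.
No repressor is bound and NerX is active, so *temM* is transcribed.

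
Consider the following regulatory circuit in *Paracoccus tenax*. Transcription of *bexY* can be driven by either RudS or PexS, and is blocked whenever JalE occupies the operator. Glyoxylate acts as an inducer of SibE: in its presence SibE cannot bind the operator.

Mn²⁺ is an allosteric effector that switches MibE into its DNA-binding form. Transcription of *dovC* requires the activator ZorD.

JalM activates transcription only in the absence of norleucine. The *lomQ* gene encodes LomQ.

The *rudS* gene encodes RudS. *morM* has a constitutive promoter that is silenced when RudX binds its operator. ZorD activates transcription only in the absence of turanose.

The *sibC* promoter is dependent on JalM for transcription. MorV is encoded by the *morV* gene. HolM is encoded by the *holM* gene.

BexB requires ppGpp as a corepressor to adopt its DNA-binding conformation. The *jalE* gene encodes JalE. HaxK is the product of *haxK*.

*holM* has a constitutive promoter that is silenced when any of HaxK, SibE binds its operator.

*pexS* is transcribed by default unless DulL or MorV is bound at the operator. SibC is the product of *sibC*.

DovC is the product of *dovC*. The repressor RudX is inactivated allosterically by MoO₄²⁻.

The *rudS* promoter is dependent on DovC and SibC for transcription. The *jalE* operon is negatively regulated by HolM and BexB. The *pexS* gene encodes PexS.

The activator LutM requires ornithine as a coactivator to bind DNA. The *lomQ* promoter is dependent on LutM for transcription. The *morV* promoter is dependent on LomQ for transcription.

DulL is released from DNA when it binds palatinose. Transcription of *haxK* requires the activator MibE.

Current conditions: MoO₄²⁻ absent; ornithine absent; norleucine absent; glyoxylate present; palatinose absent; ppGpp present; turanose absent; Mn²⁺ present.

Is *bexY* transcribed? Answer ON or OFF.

Turanose is absent, so ZorD is active.
No repressor is bound and ZorD is active, so *dovC* is transcribed.
So DovC is produced and active.
Norleucine is absent, so JalM is active.
No repressor is bound and JalM is active, so *sibC* is transcribed.
So SibC is produced and active.
No repressor is bound and DovC and SibC are active, so *rudS* is transcribed.
So RudS is produced and active.
Mn²⁺ is present, so MibE is active.
No repressor is bound and MibE is active, so *haxK* is transcribed.
So HaxK is produced and active.
Glyoxylate is present, so SibE is inactive.
With repressor HaxK bound, *holM* is not transcribed.
So HolM is not produced.
ppGpp is present, so BexB is active.
With repressor BexB bound, *jalE* is not transcribed.
So JalE is not produced.
Palatinose is absent, so DulL is active.
Ornithine is absent, so LutM is inactive.
Required activator LutM is absent, so *lomQ* is not transcribed.
So LomQ is not produced.
Required activator LomQ is absent, so *morV* is not transcribed.
So MorV is not produced.
With repressor DulL bound, *pexS* is not transcribed.
So PexS is not produced.
Activator RudS is present, so *bexY* is transcribed.

ON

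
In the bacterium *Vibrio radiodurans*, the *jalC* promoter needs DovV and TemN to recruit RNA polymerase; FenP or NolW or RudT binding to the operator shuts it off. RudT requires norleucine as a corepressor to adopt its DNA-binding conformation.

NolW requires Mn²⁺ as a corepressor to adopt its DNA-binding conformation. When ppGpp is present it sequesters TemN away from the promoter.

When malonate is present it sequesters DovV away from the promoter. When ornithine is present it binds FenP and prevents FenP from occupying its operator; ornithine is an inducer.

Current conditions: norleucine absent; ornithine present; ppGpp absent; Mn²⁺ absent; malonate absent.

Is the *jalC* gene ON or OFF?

Malonate is absent, so DovV is active.
Ornithine is present, so FenP is inactive.
ppGpp is absent, so TemN is active.
Mn²⁺ is absent, so NolW is inactive.
Norleucine is absent, so RudT is inactive.
No repressor is bound and DovV and TemN are active, so *jalC* is transcribed.

ON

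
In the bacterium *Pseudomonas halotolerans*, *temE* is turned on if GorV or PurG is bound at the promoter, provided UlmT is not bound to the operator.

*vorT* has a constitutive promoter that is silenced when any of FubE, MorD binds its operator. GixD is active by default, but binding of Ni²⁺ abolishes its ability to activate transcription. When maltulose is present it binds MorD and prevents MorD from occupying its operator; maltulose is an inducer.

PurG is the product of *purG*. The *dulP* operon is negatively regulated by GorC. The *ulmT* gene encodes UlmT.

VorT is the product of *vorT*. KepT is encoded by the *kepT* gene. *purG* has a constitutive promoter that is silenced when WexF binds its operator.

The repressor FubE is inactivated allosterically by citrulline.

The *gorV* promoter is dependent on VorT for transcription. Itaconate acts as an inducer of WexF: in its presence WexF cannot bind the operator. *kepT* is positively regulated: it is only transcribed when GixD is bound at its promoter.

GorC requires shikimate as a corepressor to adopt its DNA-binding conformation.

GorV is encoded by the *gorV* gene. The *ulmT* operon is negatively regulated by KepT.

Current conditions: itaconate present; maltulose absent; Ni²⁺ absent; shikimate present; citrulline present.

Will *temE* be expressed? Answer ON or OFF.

Ni²⁺ is absent, so GixD is active.
No repressor is bound and GixD is active, so *kepT* is transcribed.
So KepT is produced and active.
With repressor KepT bound, *ulmT* is not transcribed.
So UlmT is not produced.
Citrulline is present, so FubE is inactive.
Maltulose is absent, so MorD is active.
With repressor MorD bound, *vorT* is not transcribed.
So VorT is not produced.
Required activator VorT is absent, so *gorV* is not transcribed.
So GorV is not produced.
Itaconate is present, so WexF is inactive.
With no repressor bound, *purG* is transcribed.
So PurG is produced and active.
Activator PurG is present, so *temE* is transcribed.

ON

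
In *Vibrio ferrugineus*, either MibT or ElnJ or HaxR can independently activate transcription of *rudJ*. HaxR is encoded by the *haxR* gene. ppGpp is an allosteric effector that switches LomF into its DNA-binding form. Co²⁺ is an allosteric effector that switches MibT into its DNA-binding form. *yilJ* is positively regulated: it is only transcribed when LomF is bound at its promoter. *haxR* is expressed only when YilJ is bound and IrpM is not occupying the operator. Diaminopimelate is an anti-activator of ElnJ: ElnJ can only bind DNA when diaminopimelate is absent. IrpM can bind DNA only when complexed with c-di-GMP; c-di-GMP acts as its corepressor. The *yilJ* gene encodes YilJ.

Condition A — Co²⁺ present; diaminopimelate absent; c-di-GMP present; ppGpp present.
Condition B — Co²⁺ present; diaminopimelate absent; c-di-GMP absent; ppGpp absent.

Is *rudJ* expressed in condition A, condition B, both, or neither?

both

Condition A:
Co²⁺ is present, so MibT is active.
Diaminopimelate is absent, so ElnJ is active.
c-di-GMP is present, so IrpM is active.
ppGpp is present, so LomF is active.
No repressor is bound and LomF is active, so *yilJ* is transcribed.
So YilJ is produced and active.
With repressor IrpM bound, *haxR* is not transcribed.
So HaxR is not produced.
Activator MibT is present, so *rudJ* is transcribed.
→ *rudJ* is ON in A.
Condition B:
Co²⁺ is present, so MibT is active.
Diaminopimelate is absent, so ElnJ is active.
c-di-GMP is absent, so IrpM is inactive.
ppGpp is absent, so LomF is inactive.
Required activator LomF is absent, so *yilJ* is not transcribed.
So YilJ is not produced.
Required activator YilJ is absent, so *haxR* is not transcribed.
So HaxR is not produced.
Activator MibT is present, so *rudJ* is transcribed.
→ *rudJ* is ON in B.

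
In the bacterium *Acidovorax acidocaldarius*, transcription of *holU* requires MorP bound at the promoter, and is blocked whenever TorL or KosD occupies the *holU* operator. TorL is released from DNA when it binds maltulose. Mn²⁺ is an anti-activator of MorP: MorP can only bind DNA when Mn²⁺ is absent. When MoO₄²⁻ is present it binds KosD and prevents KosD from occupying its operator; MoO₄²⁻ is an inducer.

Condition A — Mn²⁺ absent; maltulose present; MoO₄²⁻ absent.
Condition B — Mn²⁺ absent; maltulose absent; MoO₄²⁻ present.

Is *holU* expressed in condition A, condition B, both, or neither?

Condition A:
Mn²⁺ is absent, so MorP is active.
Maltulose is present, so TorL is inactive.
MoO₄²⁻ is absent, so KosD is active.
With repressor KosD bound, *holU* is not transcribed.
→ *holU* is OFF in A.
Condition B:
Mn²⁺ is absent, so MorP is active.
Maltulose is absent, so TorL is active.
MoO₄²⁻ is present, so KosD is inactive.
With repressor TorL bound, *holU* is not transcribed.
→ *holU* is OFF in B.

neither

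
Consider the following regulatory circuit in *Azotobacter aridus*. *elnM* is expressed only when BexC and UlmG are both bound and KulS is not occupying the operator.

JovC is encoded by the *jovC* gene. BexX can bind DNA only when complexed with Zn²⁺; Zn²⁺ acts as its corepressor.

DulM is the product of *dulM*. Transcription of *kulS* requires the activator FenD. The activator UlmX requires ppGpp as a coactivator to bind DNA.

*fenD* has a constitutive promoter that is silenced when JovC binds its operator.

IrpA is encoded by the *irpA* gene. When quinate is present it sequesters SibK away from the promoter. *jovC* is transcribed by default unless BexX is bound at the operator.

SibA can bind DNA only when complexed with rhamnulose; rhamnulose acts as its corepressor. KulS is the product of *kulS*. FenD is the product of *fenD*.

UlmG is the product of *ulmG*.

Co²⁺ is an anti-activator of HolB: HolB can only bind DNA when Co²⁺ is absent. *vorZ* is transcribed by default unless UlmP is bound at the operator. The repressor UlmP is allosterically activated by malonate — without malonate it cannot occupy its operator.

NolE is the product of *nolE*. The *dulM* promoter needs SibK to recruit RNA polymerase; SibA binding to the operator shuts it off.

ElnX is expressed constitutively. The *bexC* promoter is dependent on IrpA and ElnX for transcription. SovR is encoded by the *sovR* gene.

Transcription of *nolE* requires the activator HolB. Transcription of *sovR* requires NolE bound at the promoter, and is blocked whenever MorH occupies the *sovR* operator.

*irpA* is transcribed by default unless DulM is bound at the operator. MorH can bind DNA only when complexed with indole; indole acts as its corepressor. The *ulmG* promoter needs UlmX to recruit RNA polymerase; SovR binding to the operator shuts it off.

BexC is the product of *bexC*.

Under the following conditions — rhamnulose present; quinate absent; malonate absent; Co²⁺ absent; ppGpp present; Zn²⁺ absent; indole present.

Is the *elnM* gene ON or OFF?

Rhamnulose is present, so SibA is active.
Quinate is absent, so SibK is active.
With repressor SibA bound, *dulM* is not transcribed.
So DulM is not produced.
With no repressor bound, *irpA* is transcribed.
So IrpA is produced and active.
ElnX is produced constitutively and is active.
No repressor is bound and IrpA and ElnX are active, so *bexC* is transcribed.
So BexC is produced and active.
ppGpp is present, so UlmX is active.
Indole is present, so MorH is active.
Co²⁺ is absent, so HolB is active.
No repressor is bound and HolB is active, so *nolE* is transcribed.
So NolE is produced and active.
With repressor MorH bound, *sovR* is not transcribed.
So SovR is not produced.
No repressor is bound and UlmX is active, so *ulmG* is transcribed.
So UlmG is produced and active.
Zn²⁺ is absent, so BexX is inactive.
With no repressor bound, *jovC* is transcribed.
So JovC is produced and active.
With repressor JovC bound, *fenD* is not transcribed.
So FenD is not produced.
Required activator FenD is absent, so *kulS* is not transcribed.
So KulS is not produced.
No repressor is bound and BexC and UlmG are active, so *elnM* is transcribed.

ON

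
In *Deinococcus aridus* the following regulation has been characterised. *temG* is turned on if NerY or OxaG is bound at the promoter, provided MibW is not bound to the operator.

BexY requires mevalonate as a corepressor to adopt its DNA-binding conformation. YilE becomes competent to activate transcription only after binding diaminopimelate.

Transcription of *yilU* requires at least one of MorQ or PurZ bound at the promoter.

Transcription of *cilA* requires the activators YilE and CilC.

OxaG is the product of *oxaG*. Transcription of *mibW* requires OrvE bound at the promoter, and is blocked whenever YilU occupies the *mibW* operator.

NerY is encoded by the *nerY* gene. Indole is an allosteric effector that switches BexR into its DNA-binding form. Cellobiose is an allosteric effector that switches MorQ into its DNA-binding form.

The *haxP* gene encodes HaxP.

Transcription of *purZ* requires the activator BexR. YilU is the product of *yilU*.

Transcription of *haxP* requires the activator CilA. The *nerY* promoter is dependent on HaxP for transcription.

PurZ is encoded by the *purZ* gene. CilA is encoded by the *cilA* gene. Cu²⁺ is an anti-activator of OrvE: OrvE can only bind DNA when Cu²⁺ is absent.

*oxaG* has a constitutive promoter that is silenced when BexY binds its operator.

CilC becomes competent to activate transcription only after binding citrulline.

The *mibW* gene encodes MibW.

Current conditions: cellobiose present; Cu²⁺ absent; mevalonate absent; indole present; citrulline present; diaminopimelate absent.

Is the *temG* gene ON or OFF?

Cu²⁺ is absent, so OrvE is active.
Cellobiose is present, so MorQ is active.
Indole is present, so BexR is active.
No repressor is bound and BexR is active, so *purZ* is transcribed.
So PurZ is produced and active.
Activator MorQ is present, so *yilU* is transcribed.
So YilU is produced and active.
With repressor YilU bound, *mibW* is not transcribed.
So MibW is not produced.
Diaminopimelate is absent, so YilE is inactive.
Citrulline is present, so CilC is active.
Required activator YilE is absent, so *cilA* is not transcribed.
So CilA is not produced.
Required activator CilA is absent, so *haxP* is not transcribed.
So HaxP is not produced.
Required activator HaxP is absent, so *nerY* is not transcribed.
So NerY is not produced.
Mevalonate is absent, so BexY is inactive.
With no repressor bound, *oxaG* is transcribed.
So OxaG is produced and active.
Activator OxaG is present, so *temG* is transcribed.

ON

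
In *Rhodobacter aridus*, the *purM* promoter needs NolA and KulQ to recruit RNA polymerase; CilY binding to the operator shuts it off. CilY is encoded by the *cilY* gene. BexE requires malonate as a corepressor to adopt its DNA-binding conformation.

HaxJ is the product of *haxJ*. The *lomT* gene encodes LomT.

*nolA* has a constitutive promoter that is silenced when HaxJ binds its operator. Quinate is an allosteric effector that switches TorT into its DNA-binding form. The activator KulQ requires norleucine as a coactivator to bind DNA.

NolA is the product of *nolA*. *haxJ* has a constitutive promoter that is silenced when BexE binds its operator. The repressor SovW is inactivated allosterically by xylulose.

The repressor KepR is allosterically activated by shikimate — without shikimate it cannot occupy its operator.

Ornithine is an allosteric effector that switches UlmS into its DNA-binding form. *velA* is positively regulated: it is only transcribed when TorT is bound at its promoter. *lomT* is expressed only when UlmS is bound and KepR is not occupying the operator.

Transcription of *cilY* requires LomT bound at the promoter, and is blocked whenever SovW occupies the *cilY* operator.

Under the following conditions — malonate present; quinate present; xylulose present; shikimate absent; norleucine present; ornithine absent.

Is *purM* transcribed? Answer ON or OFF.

ON

Malonate is present, so BexE is active.
With repressor BexE bound, *haxJ* is not transcribed.
So HaxJ is not produced.
With no repressor bound, *nolA* is transcribed.
So NolA is produced and active.
Norleucine is present, so KulQ is active.
Ornithine is absent, so UlmS is inactive.
Shikimate is absent, so KepR is inactive.
Required activator UlmS is absent, so *lomT* is not transcribed.
So LomT is not produced.
Xylulose is present, so SovW is inactive.
Required activator LomT is absent, so *cilY* is not transcribed.
So CilY is not produced.
No repressor is bound and NolA and KulQ are active, so *purM* is transcribed.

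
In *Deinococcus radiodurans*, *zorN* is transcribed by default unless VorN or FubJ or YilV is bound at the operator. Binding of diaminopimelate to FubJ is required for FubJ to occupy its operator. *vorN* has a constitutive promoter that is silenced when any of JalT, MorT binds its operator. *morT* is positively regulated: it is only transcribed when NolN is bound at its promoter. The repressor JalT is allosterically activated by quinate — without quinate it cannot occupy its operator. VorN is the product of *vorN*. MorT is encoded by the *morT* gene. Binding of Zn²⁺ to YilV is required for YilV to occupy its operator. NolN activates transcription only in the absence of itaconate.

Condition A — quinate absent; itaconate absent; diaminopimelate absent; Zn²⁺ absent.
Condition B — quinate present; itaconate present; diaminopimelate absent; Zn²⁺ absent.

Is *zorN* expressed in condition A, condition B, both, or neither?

both

Condition A:
Quinate is absent, so JalT is inactive.
Itaconate is absent, so NolN is active.
No repressor is bound and NolN is active, so *morT* is transcribed.
So MorT is produced and active.
With repressor MorT bound, *vorN* is not transcribed.
So VorN is not produced.
Diaminopimelate is absent, so FubJ is inactive.
Zn²⁺ is absent, so YilV is inactive.
With no repressor bound, *zorN* is transcribed.
→ *zorN* is ON in A.
Condition B:
Quinate is present, so JalT is active.
Itaconate is present, so NolN is inactive.
Required activator NolN is absent, so *morT* is not transcribed.
So MorT is not produced.
With repressor JalT bound, *vorN* is not transcribed.
So VorN is not produced.
Diaminopimelate is absent, so FubJ is inactive.
Zn²⁺ is absent, so YilV is inactive.
With no repressor bound, *zorN* is transcribed.
→ *zorN* is ON in B.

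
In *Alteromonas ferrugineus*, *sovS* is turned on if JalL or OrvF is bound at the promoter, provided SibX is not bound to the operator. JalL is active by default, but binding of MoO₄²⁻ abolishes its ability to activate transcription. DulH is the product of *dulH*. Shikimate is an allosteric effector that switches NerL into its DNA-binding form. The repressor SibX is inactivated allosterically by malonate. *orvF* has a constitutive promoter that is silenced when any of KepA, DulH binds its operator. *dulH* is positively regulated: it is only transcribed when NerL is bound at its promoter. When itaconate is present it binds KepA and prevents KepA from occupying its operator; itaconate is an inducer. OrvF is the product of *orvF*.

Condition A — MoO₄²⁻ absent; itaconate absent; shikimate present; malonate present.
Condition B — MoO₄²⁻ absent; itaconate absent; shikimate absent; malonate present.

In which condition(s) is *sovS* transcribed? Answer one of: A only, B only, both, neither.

Condition A:
MoO₄²⁻ is absent, so JalL is active.
Itaconate is absent, so KepA is active.
Shikimate is present, so NerL is active.
No repressor is bound and NerL is active, so *dulH* is transcribed.
So DulH is produced and active.
With repressor KepA bound, *orvF* is not transcribed.
So OrvF is not produced.
Malonate is present, so SibX is inactive.
Activator JalL is present, so *sovS* is transcribed.
→ *sovS* is ON in A.
Condition B:
MoO₄²⁻ is absent, so JalL is active.
Itaconate is absent, so KepA is active.
Shikimate is absent, so NerL is inactive.
Required activator NerL is absent, so *dulH* is not transcribed.
So DulH is not produced.
With repressor KepA bound, *orvF* is not transcribed.
So OrvF is not produced.
Malonate is present, so SibX is inactive.
Activator JalL is present, so *sovS* is transcribed.
→ *sovS* is ON in B.

both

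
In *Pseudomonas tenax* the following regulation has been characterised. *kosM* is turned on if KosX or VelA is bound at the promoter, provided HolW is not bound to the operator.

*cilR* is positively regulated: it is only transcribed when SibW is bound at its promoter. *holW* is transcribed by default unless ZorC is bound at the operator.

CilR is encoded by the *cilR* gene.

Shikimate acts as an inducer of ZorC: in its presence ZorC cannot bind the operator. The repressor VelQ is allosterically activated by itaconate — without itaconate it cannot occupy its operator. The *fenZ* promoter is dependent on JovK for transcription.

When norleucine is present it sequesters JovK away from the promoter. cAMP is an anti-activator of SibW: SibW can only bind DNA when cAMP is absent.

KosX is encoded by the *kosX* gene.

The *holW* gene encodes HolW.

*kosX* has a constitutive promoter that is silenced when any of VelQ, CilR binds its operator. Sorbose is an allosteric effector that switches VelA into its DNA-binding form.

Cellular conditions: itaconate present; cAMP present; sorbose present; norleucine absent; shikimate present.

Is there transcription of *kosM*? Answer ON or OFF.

OFF

Shikimate is present, so ZorC is inactive.
With no repressor bound, *holW* is transcribed.
So HolW is produced and active.
Itaconate is present, so VelQ is active.
cAMP is present, so SibW is inactive.
Required activator SibW is absent, so *cilR* is not transcribed.
So CilR is not produced.
With repressor VelQ bound, *kosX* is not transcribed.
So KosX is not produced.
Sorbose is present, so VelA is active.
With repressor HolW bound, *kosM* is not transcribed.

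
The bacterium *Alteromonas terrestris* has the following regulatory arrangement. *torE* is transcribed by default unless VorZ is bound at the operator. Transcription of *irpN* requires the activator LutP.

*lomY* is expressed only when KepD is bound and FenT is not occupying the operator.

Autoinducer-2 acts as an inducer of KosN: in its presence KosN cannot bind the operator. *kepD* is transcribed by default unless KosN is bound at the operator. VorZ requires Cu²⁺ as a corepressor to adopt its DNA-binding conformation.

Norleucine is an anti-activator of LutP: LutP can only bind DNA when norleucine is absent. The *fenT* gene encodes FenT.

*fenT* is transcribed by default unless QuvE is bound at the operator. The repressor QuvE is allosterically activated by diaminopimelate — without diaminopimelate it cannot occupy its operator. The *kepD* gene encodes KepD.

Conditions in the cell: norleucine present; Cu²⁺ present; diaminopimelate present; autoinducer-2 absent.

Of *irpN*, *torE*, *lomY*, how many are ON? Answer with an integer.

Norleucine is present, so LutP is inactive.
Required activator LutP is absent, so *irpN* is not transcribed.
→ *irpN* is OFF.
Cu²⁺ is present, so VorZ is active.
With repressor VorZ bound, *torE* is not transcribed.
→ *torE* is OFF.
Diaminopimelate is present, so QuvE is active.
With repressor QuvE bound, *fenT* is not transcribed.
So FenT is not produced.
Autoinducer-2 is absent, so KosN is active.
With repressor KosN bound, *kepD* is not transcribed.
So KepD is not produced.
Required activator KepD is absent, so *lomY* is not transcribed.
→ *lomY* is OFF.
0 of the 3 genes are transcribed.

0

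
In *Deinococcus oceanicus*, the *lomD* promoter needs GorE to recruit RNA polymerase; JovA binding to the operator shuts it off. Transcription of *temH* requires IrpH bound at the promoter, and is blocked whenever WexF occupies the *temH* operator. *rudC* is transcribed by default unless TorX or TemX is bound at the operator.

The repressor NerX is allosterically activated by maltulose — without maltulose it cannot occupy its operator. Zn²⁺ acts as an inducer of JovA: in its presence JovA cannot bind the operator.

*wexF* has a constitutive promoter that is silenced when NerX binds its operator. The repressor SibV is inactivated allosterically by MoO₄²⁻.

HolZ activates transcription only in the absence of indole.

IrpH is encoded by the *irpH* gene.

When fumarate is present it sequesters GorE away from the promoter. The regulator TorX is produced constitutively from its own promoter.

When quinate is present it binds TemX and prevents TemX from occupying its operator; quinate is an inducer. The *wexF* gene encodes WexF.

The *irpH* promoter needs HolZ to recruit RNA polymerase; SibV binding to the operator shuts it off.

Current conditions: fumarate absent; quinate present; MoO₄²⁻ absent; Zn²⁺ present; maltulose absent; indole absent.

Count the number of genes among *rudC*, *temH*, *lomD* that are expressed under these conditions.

TorX is produced constitutively and is active.
Quinate is present, so TemX is inactive.
With repressor TorX bound, *rudC* is not transcribed.
→ *rudC* is OFF.
Maltulose is absent, so NerX is inactive.
With no repressor bound, *wexF* is transcribed.
So WexF is produced and active.
Indole is absent, so HolZ is active.
MoO₄²⁻ is absent, so SibV is active.
With repressor SibV bound, *irpH* is not transcribed.
So IrpH is not produced.
With repressor WexF bound, *temH* is not transcribed.
→ *temH* is OFF.
Zn²⁺ is present, so JovA is inactive.
Fumarate is absent, so GorE is active.
No repressor is bound and GorE is active, so *lomD* is transcribed.
→ *lomD* is ON.
1 of the 3 genes is transcribed.

1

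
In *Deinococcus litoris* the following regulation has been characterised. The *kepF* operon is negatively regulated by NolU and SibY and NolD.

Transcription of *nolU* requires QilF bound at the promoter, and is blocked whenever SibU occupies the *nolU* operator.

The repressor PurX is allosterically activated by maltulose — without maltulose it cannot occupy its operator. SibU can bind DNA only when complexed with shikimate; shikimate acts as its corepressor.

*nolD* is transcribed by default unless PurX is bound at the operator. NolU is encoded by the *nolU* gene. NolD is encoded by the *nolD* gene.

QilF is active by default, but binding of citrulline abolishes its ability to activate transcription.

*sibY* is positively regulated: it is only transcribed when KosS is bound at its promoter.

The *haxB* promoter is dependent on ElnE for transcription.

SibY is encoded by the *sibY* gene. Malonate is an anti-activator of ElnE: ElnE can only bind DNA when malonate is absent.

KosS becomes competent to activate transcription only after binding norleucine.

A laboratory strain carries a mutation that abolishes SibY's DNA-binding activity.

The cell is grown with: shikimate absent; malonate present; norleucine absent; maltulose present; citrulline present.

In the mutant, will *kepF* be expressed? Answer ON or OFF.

Shikimate is absent, so SibU is inactive.
Citrulline is present, so QilF is inactive.
Required activator QilF is absent, so *nolU* is not transcribed.
So NolU is not produced.
SibY is non-functional in this strain, so it has no effect.
Maltulose is present, so PurX is active.
With repressor PurX bound, *nolD* is not transcribed.
So NolD is not produced.
With no repressor bound, *kepF* is transcribed.

ON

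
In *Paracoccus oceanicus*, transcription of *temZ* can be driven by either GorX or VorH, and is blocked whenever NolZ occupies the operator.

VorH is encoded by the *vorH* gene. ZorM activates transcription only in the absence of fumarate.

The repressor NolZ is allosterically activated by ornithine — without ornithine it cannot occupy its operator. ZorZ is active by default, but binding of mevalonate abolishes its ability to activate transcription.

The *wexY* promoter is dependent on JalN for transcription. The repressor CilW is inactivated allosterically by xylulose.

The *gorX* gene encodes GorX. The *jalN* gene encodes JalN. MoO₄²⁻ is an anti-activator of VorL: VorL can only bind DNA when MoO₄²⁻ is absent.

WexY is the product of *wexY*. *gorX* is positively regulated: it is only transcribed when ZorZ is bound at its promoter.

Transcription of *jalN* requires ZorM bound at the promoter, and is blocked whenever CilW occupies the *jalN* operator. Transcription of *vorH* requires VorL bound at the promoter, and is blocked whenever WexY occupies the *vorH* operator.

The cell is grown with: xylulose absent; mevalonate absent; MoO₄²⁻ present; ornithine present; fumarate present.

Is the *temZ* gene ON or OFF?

OFF

Ornithine is present, so NolZ is active.
Mevalonate is absent, so ZorZ is active.
No repressor is bound and ZorZ is active, so *gorX* is transcribed.
So GorX is produced and active.
Fumarate is present, so ZorM is inactive.
Xylulose is absent, so CilW is active.
With repressor CilW bound, *jalN* is not transcribed.
So JalN is not produced.
Required activator JalN is absent, so *wexY* is not transcribed.
So WexY is not produced.
MoO₄²⁻ is present, so VorL is inactive.
Required activator VorL is absent, so *vorH* is not transcribed.
So VorH is not produced.
With repressor NolZ bound, *temZ* is not transcribed.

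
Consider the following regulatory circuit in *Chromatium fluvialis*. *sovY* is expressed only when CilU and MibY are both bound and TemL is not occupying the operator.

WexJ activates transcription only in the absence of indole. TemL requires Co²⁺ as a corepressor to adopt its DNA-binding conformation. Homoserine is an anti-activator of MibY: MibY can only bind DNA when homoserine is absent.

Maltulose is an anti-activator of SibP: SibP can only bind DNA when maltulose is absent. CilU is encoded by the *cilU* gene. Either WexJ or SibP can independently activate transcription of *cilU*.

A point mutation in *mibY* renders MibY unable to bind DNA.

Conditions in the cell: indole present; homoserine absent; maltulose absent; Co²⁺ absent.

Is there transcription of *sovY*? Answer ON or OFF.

Co²⁺ is absent, so TemL is inactive.
Indole is present, so WexJ is inactive.
Maltulose is absent, so SibP is active.
Activator SibP is present, so *cilU* is transcribed.
So CilU is produced and active.
MibY is non-functional in this strain, so it has no effect.
Required activator MibY is absent, so *sovY* is not transcribed.

OFF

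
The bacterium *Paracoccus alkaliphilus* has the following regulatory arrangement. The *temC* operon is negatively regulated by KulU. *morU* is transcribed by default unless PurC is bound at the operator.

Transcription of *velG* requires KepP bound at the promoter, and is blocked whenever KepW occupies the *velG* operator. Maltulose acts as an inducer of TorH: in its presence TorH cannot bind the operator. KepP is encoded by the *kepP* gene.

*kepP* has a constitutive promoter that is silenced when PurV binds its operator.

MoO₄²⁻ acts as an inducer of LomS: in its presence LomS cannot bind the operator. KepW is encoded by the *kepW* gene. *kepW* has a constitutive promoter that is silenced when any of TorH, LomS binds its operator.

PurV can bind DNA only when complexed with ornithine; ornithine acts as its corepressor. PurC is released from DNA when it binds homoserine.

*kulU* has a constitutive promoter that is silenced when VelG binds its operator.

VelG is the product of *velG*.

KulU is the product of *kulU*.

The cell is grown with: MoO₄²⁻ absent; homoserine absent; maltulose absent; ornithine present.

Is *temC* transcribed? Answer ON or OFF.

OFF

Maltulose is absent, so TorH is active.
MoO₄²⁻ is absent, so LomS is active.
With repressor TorH bound, *kepW* is not transcribed.
So KepW is not produced.
Ornithine is present, so PurV is active.
With repressor PurV bound, *kepP* is not transcribed.
So KepP is not produced.
Required activator KepP is absent, so *velG* is not transcribed.
So VelG is not produced.
With no repressor bound, *kulU* is transcribed.
So KulU is produced and active.
With repressor KulU bound, *temC* is not transcribed.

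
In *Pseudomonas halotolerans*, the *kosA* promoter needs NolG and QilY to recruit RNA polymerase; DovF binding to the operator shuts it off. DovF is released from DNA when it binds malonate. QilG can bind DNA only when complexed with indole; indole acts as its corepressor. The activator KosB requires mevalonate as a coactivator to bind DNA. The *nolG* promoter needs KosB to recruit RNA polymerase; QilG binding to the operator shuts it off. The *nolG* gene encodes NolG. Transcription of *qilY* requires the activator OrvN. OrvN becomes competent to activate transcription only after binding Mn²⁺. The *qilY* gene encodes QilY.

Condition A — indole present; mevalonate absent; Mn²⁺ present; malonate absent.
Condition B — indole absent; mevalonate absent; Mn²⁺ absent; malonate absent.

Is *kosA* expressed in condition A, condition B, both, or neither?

Condition A:
Indole is present, so QilG is active.
Mevalonate is absent, so KosB is inactive.
With repressor QilG bound, *nolG* is not transcribed.
So NolG is not produced.
Mn²⁺ is present, so OrvN is active.
No repressor is bound and OrvN is active, so *qilY* is transcribed.
So QilY is produced and active.
Malonate is absent, so DovF is active.
With repressor DovF bound, *kosA* is not transcribed.
→ *kosA* is OFF in A.
Condition B:
Indole is absent, so QilG is inactive.
Mevalonate is absent, so KosB is inactive.
Required activator KosB is absent, so *nolG* is not transcribed.
So NolG is not produced.
Mn²⁺ is absent, so OrvN is inactive.
Required activator OrvN is absent, so *qilY* is not transcribed.
So QilY is not produced.
Malonate is absent, so DovF is active.
With repressor DovF bound, *kosA* is not transcribed.
→ *kosA* is OFF in B.

neither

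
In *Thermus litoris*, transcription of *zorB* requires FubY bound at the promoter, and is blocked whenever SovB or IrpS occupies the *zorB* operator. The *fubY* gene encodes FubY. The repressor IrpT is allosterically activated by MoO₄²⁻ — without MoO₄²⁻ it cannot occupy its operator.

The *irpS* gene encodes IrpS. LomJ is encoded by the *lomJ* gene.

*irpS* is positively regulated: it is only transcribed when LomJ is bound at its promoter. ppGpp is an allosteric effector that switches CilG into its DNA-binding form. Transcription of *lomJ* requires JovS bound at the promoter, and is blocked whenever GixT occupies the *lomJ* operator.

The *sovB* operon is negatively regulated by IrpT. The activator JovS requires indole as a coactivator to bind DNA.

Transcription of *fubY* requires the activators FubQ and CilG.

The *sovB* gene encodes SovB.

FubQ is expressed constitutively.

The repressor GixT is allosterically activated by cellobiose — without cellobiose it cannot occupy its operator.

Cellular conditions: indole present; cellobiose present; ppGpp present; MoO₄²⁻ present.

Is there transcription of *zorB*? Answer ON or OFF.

ON

MoO₄²⁻ is present, so IrpT is active.
With repressor IrpT bound, *sovB* is not transcribed.
So SovB is not produced.
FubQ is produced constitutively and is active.
ppGpp is present, so CilG is active.
No repressor is bound and FubQ and CilG are active, so *fubY* is transcribed.
So FubY is produced and active.
Indole is present, so JovS is active.
Cellobiose is present, so GixT is active.
With repressor GixT bound, *lomJ* is not transcribed.
So LomJ is not produced.
Required activator LomJ is absent, so *irpS* is not transcribed.
So IrpS is not produced.
No repressor is bound and FubY is active, so *zorB* is transcribed.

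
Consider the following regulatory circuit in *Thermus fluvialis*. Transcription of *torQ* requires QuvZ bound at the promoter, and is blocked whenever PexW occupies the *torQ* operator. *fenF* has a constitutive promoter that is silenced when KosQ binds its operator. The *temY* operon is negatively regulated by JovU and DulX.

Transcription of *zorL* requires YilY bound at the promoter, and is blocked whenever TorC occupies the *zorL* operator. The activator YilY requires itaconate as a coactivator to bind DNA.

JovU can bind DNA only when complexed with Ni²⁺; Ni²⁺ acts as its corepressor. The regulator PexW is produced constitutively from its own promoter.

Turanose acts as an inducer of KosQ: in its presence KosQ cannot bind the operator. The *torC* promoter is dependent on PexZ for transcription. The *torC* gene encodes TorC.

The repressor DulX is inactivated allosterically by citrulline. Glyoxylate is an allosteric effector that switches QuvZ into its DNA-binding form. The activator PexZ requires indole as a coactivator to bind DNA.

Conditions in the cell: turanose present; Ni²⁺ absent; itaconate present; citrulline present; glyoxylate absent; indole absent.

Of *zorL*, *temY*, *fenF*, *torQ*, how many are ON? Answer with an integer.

3

Itaconate is present, so YilY is active.
Indole is absent, so PexZ is inactive.
Required activator PexZ is absent, so *torC* is not transcribed.
So TorC is not produced.
No repressor is bound and YilY is active, so *zorL* is transcribed.
→ *zorL* is ON.
Ni²⁺ is absent, so JovU is inactive.
Citrulline is present, so DulX is inactive.
With no repressor bound, *temY* is transcribed.
→ *temY* is ON.
Turanose is present, so KosQ is inactive.
With no repressor bound, *fenF* is transcribed.
→ *fenF* is ON.
Glyoxylate is absent, so QuvZ is inactive.
PexW is produced constitutively and is active.
With repressor PexW bound, *torQ* is not transcribed.
→ *torQ* is OFF.
3 of the 4 genes are transcribed.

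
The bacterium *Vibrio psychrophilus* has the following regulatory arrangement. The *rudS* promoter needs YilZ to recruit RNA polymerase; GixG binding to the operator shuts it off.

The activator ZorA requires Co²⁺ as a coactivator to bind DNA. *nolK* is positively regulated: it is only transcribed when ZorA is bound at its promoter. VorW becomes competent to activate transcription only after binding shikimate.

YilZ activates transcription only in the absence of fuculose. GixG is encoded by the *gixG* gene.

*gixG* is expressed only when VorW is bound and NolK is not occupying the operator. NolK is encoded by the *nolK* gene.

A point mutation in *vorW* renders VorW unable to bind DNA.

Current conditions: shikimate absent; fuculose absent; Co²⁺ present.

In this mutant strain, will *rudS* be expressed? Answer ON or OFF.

ON

Fuculose is absent, so YilZ is active.
VorW is non-functional in this strain, so it has no effect.
Co²⁺ is present, so ZorA is active.
No repressor is bound and ZorA is active, so *nolK* is transcribed.
So NolK is produced and active.
With repressor NolK bound, *gixG* is not transcribed.
So GixG is not produced.
No repressor is bound and YilZ is active, so *rudS* is transcribed.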